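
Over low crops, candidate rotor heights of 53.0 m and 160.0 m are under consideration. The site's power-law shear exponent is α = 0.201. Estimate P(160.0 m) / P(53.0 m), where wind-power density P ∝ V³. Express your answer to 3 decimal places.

1.947

Speed ratio: V_B/V_A = (z_B/z_A)^α = (160.0/53.0)^0.201 = (3.0189)^0.201 = 1.24867
Power-density ratio: P_B/P_A = (V_B/V_A)³ = (1.24867)³ = 1.94691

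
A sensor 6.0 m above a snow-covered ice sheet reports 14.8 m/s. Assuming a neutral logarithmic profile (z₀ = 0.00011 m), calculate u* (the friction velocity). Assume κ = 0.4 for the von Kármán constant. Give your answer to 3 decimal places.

Log law: V(z) = (u*/κ) · ln(z/z₀) ⇒ u* = κ · V / ln(z/z₀)
u* = 0.4 × 14.8 / ln(6.0/0.00011) = 0.4 × 14.8 / 10.9068
   = 5.9200 / 10.9068 = 0.5428 m/s

u* ≈ 0.543 m/s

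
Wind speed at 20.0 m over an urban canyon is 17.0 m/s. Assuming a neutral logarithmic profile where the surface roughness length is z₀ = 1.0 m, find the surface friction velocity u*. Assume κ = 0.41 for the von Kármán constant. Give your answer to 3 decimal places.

Log law: V(z) = (u*/κ) · ln(z/z₀) ⇒ u* = κ · V / ln(z/z₀)
u* = 0.41 × 17.0 / ln(20.0/1.0) = 0.41 × 17.0 / 2.9957
   = 6.9700 / 2.9957 = 2.3266 m/s

u* ≈ 2.327 m/s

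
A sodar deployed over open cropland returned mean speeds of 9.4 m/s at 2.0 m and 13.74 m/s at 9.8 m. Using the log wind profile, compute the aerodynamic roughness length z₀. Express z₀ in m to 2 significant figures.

Log law: V(z) ∝ ln(z/z₀). With r = V₁/V₂ = 9.4/13.74 = 0.68413,
r · ln(z₂/z₀) = ln(z₁/z₀) ⇒ ln z₀ = (ln z₁ − r·ln z₂)/(1 − r)
ln z₀ = (0.69315 − 0.68413×2.28238) / 0.31587 = -2.7490
z₀ = exp(-2.7490) = 0.06399 m

z₀ ≈ 0.064 m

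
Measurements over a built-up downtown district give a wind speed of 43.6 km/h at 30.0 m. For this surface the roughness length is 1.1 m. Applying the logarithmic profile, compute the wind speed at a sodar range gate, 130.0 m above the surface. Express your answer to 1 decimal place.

62.9 km/h

Log law: V(z) ∝ ln(z/z₀), so V₂/V₁ = ln(z₂/z₀) / ln(z₁/z₀).
ln(130.0/1.1) = 4.7722, ln(30.0/1.1) = 3.3059
V₂ = 43.6 × 4.7722/3.3059 = 43.6 × 1.4436 = 62.9389 km/h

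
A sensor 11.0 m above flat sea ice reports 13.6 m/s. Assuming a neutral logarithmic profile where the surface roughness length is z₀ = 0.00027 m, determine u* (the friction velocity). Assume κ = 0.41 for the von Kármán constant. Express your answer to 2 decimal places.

u* ≈ 0.53 m/s

Log law: V(z) = (u*/κ) · ln(z/z₀) ⇒ u* = κ · V / ln(z/z₀)
u* = 0.41 × 13.6 / ln(11.0/0.00027) = 0.41 × 13.6 / 10.6150
   = 5.5760 / 10.6150 = 0.5253 m/s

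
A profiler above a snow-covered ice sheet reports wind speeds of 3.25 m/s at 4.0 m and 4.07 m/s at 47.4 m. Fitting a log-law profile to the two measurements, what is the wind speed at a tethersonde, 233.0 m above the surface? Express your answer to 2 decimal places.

4.60 m/s

Log law: V ∝ ln(z/z₀). From the pair, with r = V₁/V₂ = 0.79853,
ln z₀ = (ln z₁ − r·ln z₂)/(1 − r) = (1.3863 − 0.79853×3.8586)/0.20147 = -8.4126 → z₀ = 0.0002221 m
V₃ = V₁ · ln(z₃/z₀)/ln(z₁/z₀) = 3.25 × 13.8636/9.7989 = 4.5982 m/s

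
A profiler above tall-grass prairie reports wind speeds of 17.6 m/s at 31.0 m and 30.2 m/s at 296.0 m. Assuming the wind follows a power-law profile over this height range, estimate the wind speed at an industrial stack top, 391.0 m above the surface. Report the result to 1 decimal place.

First find α: α = ln(V₂/V₁)/ln(z₂/z₁) = ln(30.2/17.6)/ln(296.0/31.0) = 0.53994/2.25637 = 0.2393
Extrapolate from 296.0 m to 391.0 m: V₃ = 30.2 × (391.0/296.0)^0.2393 = 30.2 × 1.0689 = 32.2801 m/s

32.3 m/s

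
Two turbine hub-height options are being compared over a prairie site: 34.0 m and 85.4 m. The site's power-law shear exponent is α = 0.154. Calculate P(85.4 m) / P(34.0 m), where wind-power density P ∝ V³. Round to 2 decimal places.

Speed ratio: V_B/V_A = (z_B/z_A)^α = (85.4/34.0)^0.154 = (2.5118)^0.154 = 1.15238
Power-density ratio: P_B/P_A = (V_B/V_A)³ = (1.15238)³ = 1.53035

1.53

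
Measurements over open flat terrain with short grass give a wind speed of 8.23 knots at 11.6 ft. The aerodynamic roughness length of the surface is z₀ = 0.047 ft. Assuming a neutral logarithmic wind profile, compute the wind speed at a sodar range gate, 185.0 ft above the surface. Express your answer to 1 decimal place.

12.4 knots

Log law: V(z) ∝ ln(z/z₀), so V₂/V₁ = ln(z₂/z₀) / ln(z₁/z₀).
ln(185.0/0.047) = 8.2780, ln(11.6/0.047) = 5.5086
V₂ = 8.23 × 8.2780/5.5086 = 8.23 × 1.5027 = 12.3675 knots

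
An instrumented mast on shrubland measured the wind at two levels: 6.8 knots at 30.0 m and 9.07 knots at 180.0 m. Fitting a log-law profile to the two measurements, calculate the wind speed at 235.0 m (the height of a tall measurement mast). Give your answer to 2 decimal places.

9.41 knots

Log law: V ∝ ln(z/z₀). From the pair, with r = V₁/V₂ = 0.74972,
ln z₀ = (ln z₁ − r·ln z₂)/(1 − r) = (3.4012 − 0.74972×5.1930)/0.25028 = -1.9662 → z₀ = 0.1400 m
V₃ = V₁ · ln(z₃/z₀)/ln(z₁/z₀) = 6.8 × 7.4258/5.3674 = 9.4078 knots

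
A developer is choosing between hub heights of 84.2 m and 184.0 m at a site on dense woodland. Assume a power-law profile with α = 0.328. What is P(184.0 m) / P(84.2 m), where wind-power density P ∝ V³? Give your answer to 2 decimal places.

2.16

Speed ratio: V_B/V_A = (z_B/z_A)^α = (184.0/84.2)^0.328 = (2.1853)^0.328 = 1.29228
Power-density ratio: P_B/P_A = (V_B/V_A)³ = (1.29228)³ = 2.15811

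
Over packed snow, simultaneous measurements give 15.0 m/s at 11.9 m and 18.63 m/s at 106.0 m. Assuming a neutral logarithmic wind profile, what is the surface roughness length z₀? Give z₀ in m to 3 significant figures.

Log law: V(z) ∝ ln(z/z₀). With r = V₁/V₂ = 15.0/18.63 = 0.80515,
r · ln(z₂/z₀) = ln(z₁/z₀) ⇒ ln z₀ = (ln z₁ − r·ln z₂)/(1 − r)
ln z₀ = (2.47654 − 0.80515×4.66344) / 0.19485 = -6.5602
z₀ = exp(-6.5602) = 0.001416 m

z₀ ≈ 0.00142 m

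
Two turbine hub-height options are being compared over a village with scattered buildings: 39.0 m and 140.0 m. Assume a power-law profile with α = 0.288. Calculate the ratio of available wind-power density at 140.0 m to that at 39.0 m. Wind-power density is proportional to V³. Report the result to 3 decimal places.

3.017

Speed ratio: V_B/V_A = (z_B/z_A)^α = (140.0/39.0)^0.288 = (3.5897)^0.288 = 1.44497
Power-density ratio: P_B/P_A = (V_B/V_A)³ = (1.44497)³ = 3.01700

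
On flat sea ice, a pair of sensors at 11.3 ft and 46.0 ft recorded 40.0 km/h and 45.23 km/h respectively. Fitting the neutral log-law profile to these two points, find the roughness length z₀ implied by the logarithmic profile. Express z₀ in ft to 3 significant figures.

z₀ ≈ 0.000246 ft

Log law: V(z) ∝ ln(z/z₀). With r = V₁/V₂ = 40.0/45.23 = 0.88437,
r · ln(z₂/z₀) = ln(z₁/z₀) ⇒ ln z₀ = (ln z₁ − r·ln z₂)/(1 − r)
ln z₀ = (2.42480 − 0.88437×3.82864) / 0.11563 = -8.3120
z₀ = exp(-8.3120) = 0.0002455 ft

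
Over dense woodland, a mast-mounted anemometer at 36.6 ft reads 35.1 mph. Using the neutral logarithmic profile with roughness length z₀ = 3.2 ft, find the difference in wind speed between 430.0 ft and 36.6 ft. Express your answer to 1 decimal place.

35.5 mph

Log law: V₂ = V₁ · ln(z₂/z₀)/ln(z₁/z₀) = 35.1 × 4.9006/2.4369 = 70.5866 mph
ΔV = 70.5866 − 35.1 = 35.4866 mph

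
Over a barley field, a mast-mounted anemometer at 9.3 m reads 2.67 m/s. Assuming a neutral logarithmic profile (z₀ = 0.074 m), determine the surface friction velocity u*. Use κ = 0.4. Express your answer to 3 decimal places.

Log law: V(z) = (u*/κ) · ln(z/z₀) ⇒ u* = κ · V / ln(z/z₀)
u* = 0.4 × 2.67 / ln(9.3/0.074) = 0.4 × 2.67 / 4.8337
   = 1.0680 / 4.8337 = 0.2209 m/s

u* ≈ 0.221 m/s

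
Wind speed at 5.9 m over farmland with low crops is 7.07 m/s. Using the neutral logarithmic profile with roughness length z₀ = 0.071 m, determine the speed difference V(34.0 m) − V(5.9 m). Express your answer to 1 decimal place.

2.8 m/s

Log law: V₂ = V₁ · ln(z₂/z₀)/ln(z₁/z₀) = 7.07 × 6.1714/4.4200 = 9.8714 m/s
ΔV = 9.8714 − 7.07 = 2.8014 m/s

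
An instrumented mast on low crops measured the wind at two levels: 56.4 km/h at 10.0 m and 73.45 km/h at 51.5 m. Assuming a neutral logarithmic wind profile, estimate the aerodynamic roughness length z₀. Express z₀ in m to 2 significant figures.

Log law: V(z) ∝ ln(z/z₀). With r = V₁/V₂ = 56.4/73.45 = 0.76787,
r · ln(z₂/z₀) = ln(z₁/z₀) ⇒ ln z₀ = (ln z₁ − r·ln z₂)/(1 − r)
ln z₀ = (2.30259 − 0.76787×3.94158) / 0.23213 = -3.1191
z₀ = exp(-3.1191) = 0.04420 m

z₀ ≈ 0.044 m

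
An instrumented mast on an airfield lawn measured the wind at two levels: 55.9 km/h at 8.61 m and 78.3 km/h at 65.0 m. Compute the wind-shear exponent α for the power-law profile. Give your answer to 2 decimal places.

α ≈ 0.17

Power law: V₂/V₁ = (z₂/z₁)^α ⇒ α = ln(V₂/V₁) / ln(z₂/z₁)
α = ln(78.3/55.9) / ln(65.0/8.61) = ln(1.4007) / ln(7.5494)
  = 0.33698 / 2.02146 = 0.16670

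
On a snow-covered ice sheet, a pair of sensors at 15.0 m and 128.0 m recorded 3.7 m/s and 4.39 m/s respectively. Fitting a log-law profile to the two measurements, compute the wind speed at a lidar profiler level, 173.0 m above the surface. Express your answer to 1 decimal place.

4.5 m/s

Log law: V ∝ ln(z/z₀). From the pair, with r = V₁/V₂ = 0.84282,
ln z₀ = (ln z₁ − r·ln z₂)/(1 − r) = (2.7081 − 0.84282×4.8520)/0.15718 = -8.7887 → z₀ = 0.0001525 m
V₃ = V₁ · ln(z₃/z₀)/ln(z₁/z₀) = 3.7 × 13.9419/11.4967 = 4.4870 m/s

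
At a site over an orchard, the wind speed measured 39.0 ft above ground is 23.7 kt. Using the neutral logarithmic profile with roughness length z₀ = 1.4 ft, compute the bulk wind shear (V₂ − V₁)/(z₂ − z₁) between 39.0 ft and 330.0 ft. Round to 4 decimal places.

0.0523 kt/ft

Log law: V₂ = V₁ · ln(z₂/z₀)/ln(z₁/z₀) = 23.7 × 5.4626/3.3271 = 38.9121 kt
ΔV/Δz = (38.9121 − 23.7)/(330.0 − 39.0) = 15.2121/291.0000 = 0.05228 kt/ft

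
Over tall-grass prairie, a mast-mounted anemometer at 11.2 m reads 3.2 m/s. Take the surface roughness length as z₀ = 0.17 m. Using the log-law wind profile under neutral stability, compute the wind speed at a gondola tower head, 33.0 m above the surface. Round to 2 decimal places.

Log law: V(z) ∝ ln(z/z₀), so V₂/V₁ = ln(z₂/z₀) / ln(z₁/z₀).
ln(33.0/0.17) = 5.2685, ln(11.2/0.17) = 4.1879
V₂ = 3.2 × 5.2685/4.1879 = 3.2 × 1.2580 = 4.0257 m/s

4.03 m/s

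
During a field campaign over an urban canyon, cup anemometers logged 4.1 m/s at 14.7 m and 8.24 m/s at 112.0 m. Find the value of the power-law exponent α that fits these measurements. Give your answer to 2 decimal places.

α ≈ 0.34

Power law: V₂/V₁ = (z₂/z₁)^α ⇒ α = ln(V₂/V₁) / ln(z₂/z₁)
α = ln(8.24/4.1) / ln(112.0/14.7) = ln(2.0098) / ln(7.6190)
  = 0.69801 / 2.03065 = 0.34374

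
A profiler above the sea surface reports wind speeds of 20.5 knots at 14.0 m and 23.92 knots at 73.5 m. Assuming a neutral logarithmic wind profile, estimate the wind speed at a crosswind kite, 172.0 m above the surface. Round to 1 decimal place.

Log law: V ∝ ln(z/z₀). From the pair, with r = V₁/V₂ = 0.85702,
ln z₀ = (ln z₁ − r·ln z₂)/(1 − r) = (2.6391 − 0.85702×4.2973)/0.14298 = -7.3006 → z₀ = 0.0006751 m
V₃ = V₁ · ln(z₃/z₀)/ln(z₁/z₀) = 20.5 × 12.4481/9.9397 = 25.6735 knots

25.7 knots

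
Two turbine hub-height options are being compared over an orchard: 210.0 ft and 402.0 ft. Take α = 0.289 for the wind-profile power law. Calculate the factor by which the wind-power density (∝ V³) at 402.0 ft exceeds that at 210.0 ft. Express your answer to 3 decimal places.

1.756

Speed ratio: V_B/V_A = (z_B/z_A)^α = (402.0/210.0)^0.289 = (1.9143)^0.289 = 1.20642
Power-density ratio: P_B/P_A = (V_B/V_A)³ = (1.20642)³ = 1.75590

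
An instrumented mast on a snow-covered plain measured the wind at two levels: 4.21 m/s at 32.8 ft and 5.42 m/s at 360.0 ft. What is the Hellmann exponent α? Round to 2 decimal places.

Power law: V₂/V₁ = (z₂/z₁)^α ⇒ α = ln(V₂/V₁) / ln(z₂/z₁)
α = ln(5.42/4.21) / ln(360.0/32.8) = ln(1.2874) / ln(10.9756)
  = 0.25263 / 2.39568 = 0.10545

α ≈ 0.11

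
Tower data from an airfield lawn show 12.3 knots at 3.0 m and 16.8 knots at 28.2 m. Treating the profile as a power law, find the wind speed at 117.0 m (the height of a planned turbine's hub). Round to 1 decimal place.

20.5 knots

First find α: α = ln(V₂/V₁)/ln(z₂/z₁) = ln(16.8/12.3)/ln(28.2/3.0) = 0.31178/2.24071 = 0.1391
Extrapolate from 28.2 m to 117.0 m: V₃ = 16.8 × (117.0/28.2)^0.1391 = 16.8 × 1.2189 = 20.4782 knots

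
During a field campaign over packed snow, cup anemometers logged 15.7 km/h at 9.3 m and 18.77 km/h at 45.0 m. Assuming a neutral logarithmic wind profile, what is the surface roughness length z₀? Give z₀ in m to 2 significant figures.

z₀ ≈ 0.0029 m

Log law: V(z) ∝ ln(z/z₀). With r = V₁/V₂ = 15.7/18.77 = 0.83644,
r · ln(z₂/z₀) = ln(z₁/z₀) ⇒ ln z₀ = (ln z₁ − r·ln z₂)/(1 − r)
ln z₀ = (2.23001 − 0.83644×3.80666) / 0.16356 = -5.8330
z₀ = exp(-5.8330) = 0.002929 m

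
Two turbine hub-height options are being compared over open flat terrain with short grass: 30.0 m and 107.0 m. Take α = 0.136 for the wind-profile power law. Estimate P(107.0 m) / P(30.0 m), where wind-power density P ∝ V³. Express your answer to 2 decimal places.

1.68

Speed ratio: V_B/V_A = (z_B/z_A)^α = (107.0/30.0)^0.136 = (3.5667)^0.136 = 1.18880
Power-density ratio: P_B/P_A = (V_B/V_A)³ = (1.18880)³ = 1.68005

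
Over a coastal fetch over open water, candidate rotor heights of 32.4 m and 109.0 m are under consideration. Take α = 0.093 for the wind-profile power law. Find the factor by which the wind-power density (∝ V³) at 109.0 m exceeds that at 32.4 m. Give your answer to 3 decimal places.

1.403

Speed ratio: V_B/V_A = (z_B/z_A)^α = (109.0/32.4)^0.093 = (3.3642)^0.093 = 1.11944
Power-density ratio: P_B/P_A = (V_B/V_A)³ = (1.11944)³ = 1.40281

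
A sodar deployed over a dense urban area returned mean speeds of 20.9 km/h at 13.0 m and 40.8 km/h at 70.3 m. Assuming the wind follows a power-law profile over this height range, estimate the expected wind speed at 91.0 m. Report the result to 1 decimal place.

45.2 km/h

First find α: α = ln(V₂/V₁)/ln(z₂/z₁) = ln(40.8/20.9)/ln(70.3/13.0) = 0.66893/1.68782 = 0.3963
Extrapolate from 70.3 m to 91.0 m: V₃ = 40.8 × (91.0/70.3)^0.3963 = 40.8 × 1.1077 = 45.1942 km/h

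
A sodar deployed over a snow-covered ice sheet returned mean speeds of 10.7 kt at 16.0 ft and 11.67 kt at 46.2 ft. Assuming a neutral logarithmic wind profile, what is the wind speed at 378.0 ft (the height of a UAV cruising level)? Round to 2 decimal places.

13.59 kt

Log law: V ∝ ln(z/z₀). From the pair, with r = V₁/V₂ = 0.91688,
ln z₀ = (ln z₁ − r·ln z₂)/(1 − r) = (2.7726 − 0.91688×3.8330)/0.08312 = -8.9245 → z₀ = 0.0001331 ft
V₃ = V₁ · ln(z₃/z₀)/ln(z₁/z₀) = 10.7 × 14.8594/11.6971 = 13.5927 kt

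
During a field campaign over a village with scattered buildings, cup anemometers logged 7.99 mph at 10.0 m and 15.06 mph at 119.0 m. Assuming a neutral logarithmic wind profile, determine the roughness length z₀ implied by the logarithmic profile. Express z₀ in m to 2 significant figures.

z₀ ≈ 0.61 m

Log law: V(z) ∝ ln(z/z₀). With r = V₁/V₂ = 7.99/15.06 = 0.53054,
r · ln(z₂/z₀) = ln(z₁/z₀) ⇒ ln z₀ = (ln z₁ − r·ln z₂)/(1 − r)
ln z₀ = (2.30259 − 0.53054×4.77912) / 0.46946 = -0.4962
z₀ = exp(-0.4962) = 0.6088 m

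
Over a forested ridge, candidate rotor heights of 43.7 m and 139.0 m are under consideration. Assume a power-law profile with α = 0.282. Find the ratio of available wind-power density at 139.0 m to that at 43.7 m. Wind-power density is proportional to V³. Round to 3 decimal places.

2.662

Speed ratio: V_B/V_A = (z_B/z_A)^α = (139.0/43.7)^0.282 = (3.1808)^0.282 = 1.38584
Power-density ratio: P_B/P_A = (V_B/V_A)³ = (1.38584)³ = 2.66160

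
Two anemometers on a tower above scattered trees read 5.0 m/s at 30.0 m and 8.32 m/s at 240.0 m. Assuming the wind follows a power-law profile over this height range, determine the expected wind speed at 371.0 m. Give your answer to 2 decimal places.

9.26 m/s

First find α: α = ln(V₂/V₁)/ln(z₂/z₁) = ln(8.32/5.0)/ln(240.0/30.0) = 0.50922/2.07944 = 0.2449
Extrapolate from 240.0 m to 371.0 m: V₃ = 8.32 × (371.0/240.0)^0.2449 = 8.32 × 1.1126 = 9.2565 m/s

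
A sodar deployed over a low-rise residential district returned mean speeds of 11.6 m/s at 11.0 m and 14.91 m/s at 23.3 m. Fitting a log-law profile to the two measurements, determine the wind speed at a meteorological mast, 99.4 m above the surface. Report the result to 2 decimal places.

21.31 m/s

Log law: V ∝ ln(z/z₀). From the pair, with r = V₁/V₂ = 0.77800,
ln z₀ = (ln z₁ − r·ln z₂)/(1 − r) = (2.3979 − 0.77800×3.1485)/0.22200 = -0.2325 → z₀ = 0.7926 m
V₃ = V₁ · ln(z₃/z₀)/ln(z₁/z₀) = 11.6 × 4.8316/2.6304 = 21.3077 m/s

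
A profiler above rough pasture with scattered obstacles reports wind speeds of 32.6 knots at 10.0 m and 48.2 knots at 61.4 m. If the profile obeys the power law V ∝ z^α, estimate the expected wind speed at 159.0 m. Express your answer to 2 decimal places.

First find α: α = ln(V₂/V₁)/ln(z₂/z₁) = ln(48.2/32.6)/ln(61.4/10.0) = 0.39105/1.81482 = 0.2155
Extrapolate from 61.4 m to 159.0 m: V₃ = 48.2 × (159.0/61.4)^0.2155 = 48.2 × 1.2276 = 59.1680 knots

59.17 knots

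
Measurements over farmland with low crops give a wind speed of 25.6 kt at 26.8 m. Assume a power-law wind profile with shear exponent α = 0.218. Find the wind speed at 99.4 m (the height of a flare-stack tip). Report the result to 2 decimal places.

34.07 kt

Power-law profile: V₂ = V₁ · (z₂/z₁)^α
V₂ = 25.6 × (99.4/26.8)^0.218 = 25.6 × (3.7090)^0.218
    = 25.6 × 1.3308 = 34.0672 kt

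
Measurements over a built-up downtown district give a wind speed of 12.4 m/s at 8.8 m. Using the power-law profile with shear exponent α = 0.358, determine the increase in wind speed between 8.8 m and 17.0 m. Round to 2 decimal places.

3.30 m/s

Power law: V₂ = V₁ · (z₂/z₁)^α = 12.4 × (1.9318)^0.358 = 15.6963 m/s
ΔV = 15.6963 − 12.4 = 3.2963 m/s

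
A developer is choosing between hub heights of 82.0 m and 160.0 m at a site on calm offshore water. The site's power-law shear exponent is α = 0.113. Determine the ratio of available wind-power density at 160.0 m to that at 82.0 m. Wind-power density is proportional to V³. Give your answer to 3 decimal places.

Speed ratio: V_B/V_A = (z_B/z_A)^α = (160.0/82.0)^0.113 = (1.9512)^0.113 = 1.07846
Power-density ratio: P_B/P_A = (V_B/V_A)³ = (1.07846)³ = 1.25434

1.254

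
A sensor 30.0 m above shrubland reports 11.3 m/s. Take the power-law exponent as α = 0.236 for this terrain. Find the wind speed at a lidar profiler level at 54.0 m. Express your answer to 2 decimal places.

Power-law profile: V₂ = V₁ · (z₂/z₁)^α
V₂ = 11.3 × (54.0/30.0)^0.236 = 11.3 × (1.8000)^0.236
    = 11.3 × 1.1488 = 12.9814 m/s

12.98 m/s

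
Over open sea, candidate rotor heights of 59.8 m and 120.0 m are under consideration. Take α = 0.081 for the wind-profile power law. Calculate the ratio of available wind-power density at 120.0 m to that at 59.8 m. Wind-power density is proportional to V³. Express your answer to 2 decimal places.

1.18

Speed ratio: V_B/V_A = (z_B/z_A)^α = (120.0/59.8)^0.081 = (2.0067)^0.081 = 1.05804
Power-density ratio: P_B/P_A = (V_B/V_A)³ = (1.05804)³ = 1.18441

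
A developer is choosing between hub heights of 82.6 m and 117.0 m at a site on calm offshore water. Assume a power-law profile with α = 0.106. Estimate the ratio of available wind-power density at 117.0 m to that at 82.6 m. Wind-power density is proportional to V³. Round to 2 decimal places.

1.12

Speed ratio: V_B/V_A = (z_B/z_A)^α = (117.0/82.6)^0.106 = (1.4165)^0.106 = 1.03759
Power-density ratio: P_B/P_A = (V_B/V_A)³ = (1.03759)³ = 1.11708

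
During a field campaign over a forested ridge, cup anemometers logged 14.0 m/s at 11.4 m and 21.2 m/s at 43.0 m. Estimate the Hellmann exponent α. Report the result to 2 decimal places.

α ≈ 0.31

Power law: V₂/V₁ = (z₂/z₁)^α ⇒ α = ln(V₂/V₁) / ln(z₂/z₁)
α = ln(21.2/14.0) / ln(43.0/11.4) = ln(1.5143) / ln(3.7719)
  = 0.41494 / 1.32759 = 0.31255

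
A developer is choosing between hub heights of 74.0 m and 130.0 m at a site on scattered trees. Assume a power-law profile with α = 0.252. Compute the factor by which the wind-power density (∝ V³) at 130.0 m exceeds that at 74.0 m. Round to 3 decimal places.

Speed ratio: V_B/V_A = (z_B/z_A)^α = (130.0/74.0)^0.252 = (1.7568)^0.252 = 1.15257
Power-density ratio: P_B/P_A = (V_B/V_A)³ = (1.15257)³ = 1.53109

1.531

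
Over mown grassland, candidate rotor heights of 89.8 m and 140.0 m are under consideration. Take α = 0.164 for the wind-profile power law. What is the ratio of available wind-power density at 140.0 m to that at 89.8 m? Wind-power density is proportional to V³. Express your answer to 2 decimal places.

1.24

Speed ratio: V_B/V_A = (z_B/z_A)^α = (140.0/89.8)^0.164 = (1.5590)^0.164 = 1.07554
Power-density ratio: P_B/P_A = (V_B/V_A)³ = (1.07554)³ = 1.24418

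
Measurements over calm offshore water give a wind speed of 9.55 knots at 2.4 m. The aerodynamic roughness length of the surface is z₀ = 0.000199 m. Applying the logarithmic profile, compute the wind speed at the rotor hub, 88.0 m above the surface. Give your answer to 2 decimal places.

13.21 knots

Log law: V(z) ∝ ln(z/z₀), so V₂/V₁ = ln(z₂/z₀) / ln(z₁/z₀).
ln(88.0/0.000199) = 12.9995, ln(2.4/0.000199) = 9.3977
V₂ = 9.55 × 12.9995/9.3977 = 9.55 × 1.3833 = 13.2103 knots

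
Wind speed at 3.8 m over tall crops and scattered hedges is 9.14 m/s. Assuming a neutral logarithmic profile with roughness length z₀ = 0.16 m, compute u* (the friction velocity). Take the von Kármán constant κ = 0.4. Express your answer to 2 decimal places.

Log law: V(z) = (u*/κ) · ln(z/z₀) ⇒ u* = κ · V / ln(z/z₀)
u* = 0.4 × 9.14 / ln(3.8/0.16) = 0.4 × 9.14 / 3.1676
   = 3.6560 / 3.1676 = 1.1542 m/s

u* ≈ 1.15 m/s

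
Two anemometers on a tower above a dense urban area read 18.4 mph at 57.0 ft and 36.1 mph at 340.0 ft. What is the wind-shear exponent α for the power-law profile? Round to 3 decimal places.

Power law: V₂/V₁ = (z₂/z₁)^α ⇒ α = ln(V₂/V₁) / ln(z₂/z₁)
α = ln(36.1/18.4) / ln(340.0/57.0) = ln(1.9620) / ln(5.9649)
  = 0.67394 / 1.78589 = 0.37737

α ≈ 0.377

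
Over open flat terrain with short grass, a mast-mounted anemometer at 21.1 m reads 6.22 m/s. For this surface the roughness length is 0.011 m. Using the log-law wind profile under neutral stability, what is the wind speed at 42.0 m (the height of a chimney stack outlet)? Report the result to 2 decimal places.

6.79 m/s

Log law: V(z) ∝ ln(z/z₀), so V₂/V₁ = ln(z₂/z₀) / ln(z₁/z₀).
ln(42.0/0.011) = 8.2475, ln(21.1/0.011) = 7.5591
V₂ = 6.22 × 8.2475/7.5591 = 6.22 × 1.0911 = 6.7864 m/s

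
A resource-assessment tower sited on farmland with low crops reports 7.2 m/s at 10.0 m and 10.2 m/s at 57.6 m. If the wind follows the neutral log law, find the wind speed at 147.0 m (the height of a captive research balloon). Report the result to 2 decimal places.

11.81 m/s

Log law: V ∝ ln(z/z₀). From the pair, with r = V₁/V₂ = 0.70588,
ln z₀ = (ln z₁ − r·ln z₂)/(1 − r) = (2.3026 − 0.70588×4.0535)/0.29412 = -1.8997 → z₀ = 0.1496 m
V₃ = V₁ · ln(z₃/z₀)/ln(z₁/z₀) = 7.2 × 6.8901/4.2022 = 11.8053 m/s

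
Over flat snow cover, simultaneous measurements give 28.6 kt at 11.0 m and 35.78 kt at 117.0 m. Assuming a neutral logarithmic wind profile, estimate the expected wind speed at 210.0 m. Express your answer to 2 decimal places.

Log law: V ∝ ln(z/z₀). From the pair, with r = V₁/V₂ = 0.79933,
ln z₀ = (ln z₁ − r·ln z₂)/(1 − r) = (2.3979 − 0.79933×4.7622)/0.20067 = -7.0197 → z₀ = 0.0008941 m
V₃ = V₁ · ln(z₃/z₀)/ln(z₁/z₀) = 28.6 × 12.3668/9.4176 = 37.5564 kt

37.56 kt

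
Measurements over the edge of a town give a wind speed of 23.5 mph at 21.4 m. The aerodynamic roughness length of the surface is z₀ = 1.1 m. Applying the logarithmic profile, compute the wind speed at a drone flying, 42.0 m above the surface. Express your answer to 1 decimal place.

28.8 mph

Log law: V(z) ∝ ln(z/z₀), so V₂/V₁ = ln(z₂/z₀) / ln(z₁/z₀).
ln(42.0/1.1) = 3.6424, ln(21.4/1.1) = 2.9681
V₂ = 23.5 × 3.6424/2.9681 = 23.5 × 1.2272 = 28.8387 mph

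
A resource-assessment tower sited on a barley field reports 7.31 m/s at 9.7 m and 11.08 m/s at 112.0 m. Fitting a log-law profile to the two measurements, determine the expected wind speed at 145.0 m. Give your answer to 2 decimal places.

11.48 m/s

Log law: V ∝ ln(z/z₀). From the pair, with r = V₁/V₂ = 0.65975,
ln z₀ = (ln z₁ − r·ln z₂)/(1 − r) = (2.2721 − 0.65975×4.7185)/0.34025 = -2.4714 → z₀ = 0.08447 m
V₃ = V₁ · ln(z₃/z₀)/ln(z₁/z₀) = 7.31 × 7.4481/4.7435 = 11.4780 m/s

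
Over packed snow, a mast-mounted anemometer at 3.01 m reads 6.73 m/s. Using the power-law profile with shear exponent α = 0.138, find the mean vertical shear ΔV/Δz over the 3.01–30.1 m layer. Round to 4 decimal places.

0.0929 m/s/m

Power law: V₂ = V₁ · (z₂/z₁)^α = 6.73 × (10.0000)^0.138 = 9.2473 m/s
ΔV/Δz = (9.2473 − 6.73)/(30.1 − 3.01) = 2.5173/27.0900 = 0.09292 m/s/m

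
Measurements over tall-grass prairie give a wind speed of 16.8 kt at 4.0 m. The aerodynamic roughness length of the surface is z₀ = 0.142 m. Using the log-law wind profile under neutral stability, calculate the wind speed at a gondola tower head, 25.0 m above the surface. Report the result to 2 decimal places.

26.02 kt

Log law: V(z) ∝ ln(z/z₀), so V₂/V₁ = ln(z₂/z₀) / ln(z₁/z₀).
ln(25.0/0.142) = 5.1708, ln(4.0/0.142) = 3.3382
V₂ = 16.8 × 5.1708/3.3382 = 16.8 × 1.5490 = 26.0227 kt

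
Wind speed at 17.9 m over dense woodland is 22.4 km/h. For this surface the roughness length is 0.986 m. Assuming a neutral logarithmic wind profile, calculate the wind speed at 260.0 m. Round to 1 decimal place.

43.1 km/h

Log law: V(z) ∝ ln(z/z₀), so V₂/V₁ = ln(z₂/z₀) / ln(z₁/z₀).
ln(260.0/0.986) = 5.5748, ln(17.9/0.986) = 2.8989
V₂ = 22.4 × 5.5748/2.8989 = 22.4 × 1.9231 = 43.0767 km/h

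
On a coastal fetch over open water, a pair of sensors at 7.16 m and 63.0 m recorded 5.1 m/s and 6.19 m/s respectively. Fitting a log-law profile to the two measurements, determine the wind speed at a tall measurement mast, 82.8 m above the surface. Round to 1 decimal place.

Log law: V ∝ ln(z/z₀). From the pair, with r = V₁/V₂ = 0.82391,
ln z₀ = (ln z₁ − r·ln z₂)/(1 − r) = (1.9685 − 0.82391×4.1431)/0.17609 = -8.2063 → z₀ = 0.0002729 m
V₃ = V₁ · ln(z₃/z₀)/ln(z₁/z₀) = 5.1 × 12.6228/10.1748 = 6.3270 m/s

6.3 m/s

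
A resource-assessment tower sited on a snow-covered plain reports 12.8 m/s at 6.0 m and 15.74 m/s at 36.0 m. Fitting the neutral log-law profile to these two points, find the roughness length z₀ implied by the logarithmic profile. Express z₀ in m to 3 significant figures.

Log law: V(z) ∝ ln(z/z₀). With r = V₁/V₂ = 12.8/15.74 = 0.81321,
r · ln(z₂/z₀) = ln(z₁/z₀) ⇒ ln z₀ = (ln z₁ − r·ln z₂)/(1 − r)
ln z₀ = (1.79176 − 0.81321×3.58352) / 0.18679 = -6.0091
z₀ = exp(-6.0091) = 0.002456 m

z₀ ≈ 0.00246 m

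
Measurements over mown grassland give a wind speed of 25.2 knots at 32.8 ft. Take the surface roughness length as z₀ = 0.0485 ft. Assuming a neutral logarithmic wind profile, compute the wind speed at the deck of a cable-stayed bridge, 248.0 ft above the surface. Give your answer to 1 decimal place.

33.0 knots

Log law: V(z) ∝ ln(z/z₀), so V₂/V₁ = ln(z₂/z₀) / ln(z₁/z₀).
ln(248.0/0.0485) = 8.5396, ln(32.8/0.0485) = 6.5166
V₂ = 25.2 × 8.5396/6.5166 = 25.2 × 1.3104 = 33.0230 knots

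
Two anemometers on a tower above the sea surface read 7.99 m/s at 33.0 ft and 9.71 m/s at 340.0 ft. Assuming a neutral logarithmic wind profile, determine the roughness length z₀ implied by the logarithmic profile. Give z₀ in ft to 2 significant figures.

z₀ ≈ 0.00065 ft

Log law: V(z) ∝ ln(z/z₀). With r = V₁/V₂ = 7.99/9.71 = 0.82286,
r · ln(z₂/z₀) = ln(z₁/z₀) ⇒ ln z₀ = (ln z₁ − r·ln z₂)/(1 − r)
ln z₀ = (3.49651 − 0.82286×5.82895) / 0.17714 = -7.3385
z₀ = exp(-7.3385) = 0.0006500 ft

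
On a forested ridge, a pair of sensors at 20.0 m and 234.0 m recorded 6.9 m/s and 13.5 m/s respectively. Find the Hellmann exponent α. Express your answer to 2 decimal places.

Power law: V₂/V₁ = (z₂/z₁)^α ⇒ α = ln(V₂/V₁) / ln(z₂/z₁)
α = ln(13.5/6.9) / ln(234.0/20.0) = ln(1.9565) / ln(11.7000)
  = 0.67117 / 2.45959 = 0.27288

α ≈ 0.27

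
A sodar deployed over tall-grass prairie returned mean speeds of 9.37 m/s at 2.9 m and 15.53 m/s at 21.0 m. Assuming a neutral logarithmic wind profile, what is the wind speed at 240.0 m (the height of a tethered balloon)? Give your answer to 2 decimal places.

Log law: V ∝ ln(z/z₀). From the pair, with r = V₁/V₂ = 0.60335,
ln z₀ = (ln z₁ − r·ln z₂)/(1 − r) = (1.0647 − 0.60335×3.0445)/0.39665 = -1.9468 → z₀ = 0.1427 m
V₃ = V₁ · ln(z₃/z₀)/ln(z₁/z₀) = 9.37 × 7.4274/3.0115 = 23.1097 m/s

23.11 m/s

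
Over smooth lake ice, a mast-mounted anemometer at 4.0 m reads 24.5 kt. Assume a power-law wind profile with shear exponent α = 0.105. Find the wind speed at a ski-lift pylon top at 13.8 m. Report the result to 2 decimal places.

Power-law profile: V₂ = V₁ · (z₂/z₁)^α
V₂ = 24.5 × (13.8/4.0)^0.105 = 24.5 × (3.4500)^0.105
    = 24.5 × 1.1389 = 27.9021 kt

27.90 kt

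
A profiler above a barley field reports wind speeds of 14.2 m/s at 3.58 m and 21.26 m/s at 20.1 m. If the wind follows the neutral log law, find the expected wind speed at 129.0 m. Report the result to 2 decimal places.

Log law: V ∝ ln(z/z₀). From the pair, with r = V₁/V₂ = 0.66792,
ln z₀ = (ln z₁ − r·ln z₂)/(1 − r) = (1.2754 − 0.66792×3.0007)/0.33208 = -2.1949 → z₀ = 0.1114 m
V₃ = V₁ · ln(z₃/z₀)/ln(z₁/z₀) = 14.2 × 7.0547/3.4703 = 28.8672 m/s

28.87 m/s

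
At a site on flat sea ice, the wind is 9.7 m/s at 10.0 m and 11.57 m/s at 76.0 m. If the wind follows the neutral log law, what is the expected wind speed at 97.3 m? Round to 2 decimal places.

Log law: V ∝ ln(z/z₀). From the pair, with r = V₁/V₂ = 0.83838,
ln z₀ = (ln z₁ − r·ln z₂)/(1 − r) = (2.3026 − 0.83838×4.3307)/0.16162 = -8.2178 → z₀ = 0.0002698 m
V₃ = V₁ · ln(z₃/z₀)/ln(z₁/z₀) = 9.7 × 12.7956/10.5203 = 11.7978 m/s

11.80 m/s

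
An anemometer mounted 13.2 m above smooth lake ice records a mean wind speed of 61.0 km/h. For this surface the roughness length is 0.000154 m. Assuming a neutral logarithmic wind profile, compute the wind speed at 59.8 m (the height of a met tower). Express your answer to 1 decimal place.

Log law: V(z) ∝ ln(z/z₀), so V₂/V₁ = ln(z₂/z₀) / ln(z₁/z₀).
ln(59.8/0.000154) = 12.8696, ln(13.2/0.000154) = 11.3588
V₂ = 61.0 × 12.8696/11.3588 = 61.0 × 1.1330 = 69.1134 km/h

69.1 km/h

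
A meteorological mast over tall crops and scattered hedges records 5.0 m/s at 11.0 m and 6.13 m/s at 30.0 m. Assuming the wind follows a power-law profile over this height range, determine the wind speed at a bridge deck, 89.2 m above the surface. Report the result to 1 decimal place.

First find α: α = ln(V₂/V₁)/ln(z₂/z₁) = ln(6.13/5.0)/ln(30.0/11.0) = 0.20376/1.00330 = 0.2031
Extrapolate from 30.0 m to 89.2 m: V₃ = 6.13 × (89.2/30.0)^0.2031 = 6.13 × 1.2477 = 7.6484 m/s

7.6 m/s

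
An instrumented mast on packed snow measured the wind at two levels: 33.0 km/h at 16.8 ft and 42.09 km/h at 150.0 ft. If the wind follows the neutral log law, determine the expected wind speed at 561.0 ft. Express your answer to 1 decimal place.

47.6 km/h

Log law: V ∝ ln(z/z₀). From the pair, with r = V₁/V₂ = 0.78403,
ln z₀ = (ln z₁ − r·ln z₂)/(1 − r) = (2.8214 − 0.78403×5.0106)/0.21597 = -5.1264 → z₀ = 0.005938 ft
V₃ = V₁ · ln(z₃/z₀)/ln(z₁/z₀) = 33.0 × 11.4561/7.9478 = 47.5670 km/h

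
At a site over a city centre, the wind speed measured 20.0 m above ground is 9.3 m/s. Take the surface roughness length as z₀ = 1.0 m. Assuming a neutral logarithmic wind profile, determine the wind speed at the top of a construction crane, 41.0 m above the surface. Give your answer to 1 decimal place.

Log law: V(z) ∝ ln(z/z₀), so V₂/V₁ = ln(z₂/z₀) / ln(z₁/z₀).
ln(41.0/1.0) = 3.7136, ln(20.0/1.0) = 2.9957
V₂ = 9.3 × 3.7136/2.9957 = 9.3 × 1.2396 = 11.5285 m/s

11.5 m/s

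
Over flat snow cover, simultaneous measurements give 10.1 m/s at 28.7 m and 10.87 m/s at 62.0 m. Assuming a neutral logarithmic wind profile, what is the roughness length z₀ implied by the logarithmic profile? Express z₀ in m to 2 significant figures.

Log law: V(z) ∝ ln(z/z₀). With r = V₁/V₂ = 10.1/10.87 = 0.92916,
r · ln(z₂/z₀) = ln(z₁/z₀) ⇒ ln z₀ = (ln z₁ − r·ln z₂)/(1 − r)
ln z₀ = (3.35690 − 0.92916×4.12713) / 0.07084 = -6.7462
z₀ = exp(-6.7462) = 0.001175 m

z₀ ≈ 0.0012 m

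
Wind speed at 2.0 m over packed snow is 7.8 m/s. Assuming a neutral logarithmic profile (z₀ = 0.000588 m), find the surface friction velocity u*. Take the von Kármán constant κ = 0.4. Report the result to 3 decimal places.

u* ≈ 0.384 m/s

Log law: V(z) = (u*/κ) · ln(z/z₀) ⇒ u* = κ · V / ln(z/z₀)
u* = 0.4 × 7.8 / ln(2.0/0.000588) = 0.4 × 7.8 / 8.1319
   = 3.1200 / 8.1319 = 0.3837 m/s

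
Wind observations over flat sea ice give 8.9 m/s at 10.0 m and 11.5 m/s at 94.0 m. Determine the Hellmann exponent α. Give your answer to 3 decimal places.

Power law: V₂/V₁ = (z₂/z₁)^α ⇒ α = ln(V₂/V₁) / ln(z₂/z₁)
α = ln(11.5/8.9) / ln(94.0/10.0) = ln(1.2921) / ln(9.4000)
  = 0.25630 / 2.24071 = 0.11438

α ≈ 0.114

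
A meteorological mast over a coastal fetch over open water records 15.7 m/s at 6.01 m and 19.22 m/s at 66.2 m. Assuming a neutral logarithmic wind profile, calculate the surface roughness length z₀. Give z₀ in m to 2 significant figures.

Log law: V(z) ∝ ln(z/z₀). With r = V₁/V₂ = 15.7/19.22 = 0.81686,
r · ln(z₂/z₀) = ln(z₁/z₀) ⇒ ln z₀ = (ln z₁ − r·ln z₂)/(1 − r)
ln z₀ = (1.79342 − 0.81686×4.19268) / 0.18314 = -8.9078
z₀ = exp(-8.9078) = 0.0001353 m

z₀ ≈ 0.00014 m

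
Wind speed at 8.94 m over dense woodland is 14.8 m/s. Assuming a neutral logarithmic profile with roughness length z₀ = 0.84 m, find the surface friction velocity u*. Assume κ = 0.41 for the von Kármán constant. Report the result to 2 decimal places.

Log law: V(z) = (u*/κ) · ln(z/z₀) ⇒ u* = κ · V / ln(z/z₀)
u* = 0.41 × 14.8 / ln(8.94/0.84) = 0.41 × 14.8 / 2.3649
   = 6.0680 / 2.3649 = 2.5659 m/s

u* ≈ 2.57 m/s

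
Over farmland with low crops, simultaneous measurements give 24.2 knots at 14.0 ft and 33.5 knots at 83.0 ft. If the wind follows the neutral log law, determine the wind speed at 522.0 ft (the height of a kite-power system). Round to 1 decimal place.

43.1 knots

Log law: V ∝ ln(z/z₀). From the pair, with r = V₁/V₂ = 0.72239,
ln z₀ = (ln z₁ − r·ln z₂)/(1 − r) = (2.6391 − 0.72239×4.4188)/0.27761 = -1.9922 → z₀ = 0.1364 ft
V₃ = V₁ · ln(z₃/z₀)/ln(z₁/z₀) = 24.2 × 8.2499/4.6313 = 43.1085 knots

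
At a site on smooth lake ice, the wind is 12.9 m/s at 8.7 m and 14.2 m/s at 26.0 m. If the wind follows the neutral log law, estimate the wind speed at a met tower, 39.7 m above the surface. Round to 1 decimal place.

14.7 m/s

Log law: V ∝ ln(z/z₀). From the pair, with r = V₁/V₂ = 0.90845,
ln z₀ = (ln z₁ − r·ln z₂)/(1 − r) = (2.1633 − 0.90845×3.2581)/0.09155 = -8.7002 → z₀ = 0.0001666 m
V₃ = V₁ · ln(z₃/z₀)/ln(z₁/z₀) = 12.9 × 12.3815/10.8635 = 14.7026 m/s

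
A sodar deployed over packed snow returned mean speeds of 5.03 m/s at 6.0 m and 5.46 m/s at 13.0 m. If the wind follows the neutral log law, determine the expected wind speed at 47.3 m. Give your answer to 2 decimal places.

Log law: V ∝ ln(z/z₀). From the pair, with r = V₁/V₂ = 0.92125,
ln z₀ = (ln z₁ − r·ln z₂)/(1 − r) = (1.7918 − 0.92125×2.5649)/0.07875 = -7.2528 → z₀ = 0.0007082 m
V₃ = V₁ · ln(z₃/z₀)/ln(z₁/z₀) = 5.03 × 11.1093/9.0445 = 6.1783 m/s

6.18 m/s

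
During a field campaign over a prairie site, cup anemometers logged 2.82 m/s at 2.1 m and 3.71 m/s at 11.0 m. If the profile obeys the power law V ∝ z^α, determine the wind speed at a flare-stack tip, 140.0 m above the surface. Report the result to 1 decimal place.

First find α: α = ln(V₂/V₁)/ln(z₂/z₁) = ln(3.71/2.82)/ln(11.0/2.1) = 0.27429/1.65596 = 0.1656
Extrapolate from 11.0 m to 140.0 m: V₃ = 3.71 × (140.0/11.0)^0.1656 = 3.71 × 1.5240 = 5.6541 m/s

5.7 m/s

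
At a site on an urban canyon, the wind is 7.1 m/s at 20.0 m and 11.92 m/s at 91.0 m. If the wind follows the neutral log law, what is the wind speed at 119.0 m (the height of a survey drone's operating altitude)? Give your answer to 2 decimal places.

Log law: V ∝ ln(z/z₀). From the pair, with r = V₁/V₂ = 0.59564,
ln z₀ = (ln z₁ − r·ln z₂)/(1 − r) = (2.9957 − 0.59564×4.5109)/0.40436 = 0.7639 → z₀ = 2.147 m
V₃ = V₁ · ln(z₃/z₀)/ln(z₁/z₀) = 7.1 × 4.0152/2.2318 = 12.7734 m/s

12.77 m/s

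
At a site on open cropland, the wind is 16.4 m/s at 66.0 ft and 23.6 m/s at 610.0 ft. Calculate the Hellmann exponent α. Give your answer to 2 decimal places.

α ≈ 0.16

Power law: V₂/V₁ = (z₂/z₁)^α ⇒ α = ln(V₂/V₁) / ln(z₂/z₁)
α = ln(23.6/16.4) / ln(610.0/66.0) = ln(1.4390) / ln(9.2424)
  = 0.36397 / 2.22380 = 0.16367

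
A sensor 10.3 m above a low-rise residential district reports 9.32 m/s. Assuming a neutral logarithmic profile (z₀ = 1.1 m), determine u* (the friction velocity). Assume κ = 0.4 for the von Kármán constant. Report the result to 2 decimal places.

u* ≈ 1.67 m/s

Log law: V(z) = (u*/κ) · ln(z/z₀) ⇒ u* = κ · V / ln(z/z₀)
u* = 0.4 × 9.32 / ln(10.3/1.1) = 0.4 × 9.32 / 2.2368
   = 3.7280 / 2.2368 = 1.6666 m/s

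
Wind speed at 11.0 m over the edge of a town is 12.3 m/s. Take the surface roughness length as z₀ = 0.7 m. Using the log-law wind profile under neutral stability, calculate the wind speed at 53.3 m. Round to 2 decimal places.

19.35 m/s

Log law: V(z) ∝ ln(z/z₀), so V₂/V₁ = ln(z₂/z₀) / ln(z₁/z₀).
ln(53.3/0.7) = 4.3326, ln(11.0/0.7) = 2.7546
V₂ = 12.3 × 4.3326/2.7546 = 12.3 × 1.5729 = 19.3464 m/s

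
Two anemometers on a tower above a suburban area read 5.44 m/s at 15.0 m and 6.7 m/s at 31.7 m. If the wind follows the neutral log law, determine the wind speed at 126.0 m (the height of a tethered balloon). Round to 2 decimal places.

9.02 m/s

Log law: V ∝ ln(z/z₀). From the pair, with r = V₁/V₂ = 0.81194,
ln z₀ = (ln z₁ − r·ln z₂)/(1 − r) = (2.7081 − 0.81194×3.4563)/0.18806 = -0.5226 → z₀ = 0.5930 m
V₃ = V₁ · ln(z₃/z₀)/ln(z₁/z₀) = 5.44 × 5.3588/3.2306 = 9.0237 m/s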